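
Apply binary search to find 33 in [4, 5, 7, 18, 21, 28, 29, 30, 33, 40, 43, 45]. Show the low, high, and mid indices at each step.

Binary search for 33 in [4, 5, 7, 18, 21, 28, 29, 30, 33, 40, 43, 45]:

lo=0, hi=11, mid=5, arr[mid]=28 -> 28 < 33, search right half
lo=6, hi=11, mid=8, arr[mid]=33 -> Found target at index 8!

Binary search finds 33 at index 8 after 2 comparisons. The search repeatedly halves the search space by comparing with the middle element.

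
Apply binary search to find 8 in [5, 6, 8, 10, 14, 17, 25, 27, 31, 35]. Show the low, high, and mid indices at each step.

Binary search for 8 in [5, 6, 8, 10, 14, 17, 25, 27, 31, 35]:

lo=0, hi=9, mid=4, arr[mid]=14 -> 14 > 8, search left half
lo=0, hi=3, mid=1, arr[mid]=6 -> 6 < 8, search right half
lo=2, hi=3, mid=2, arr[mid]=8 -> Found target at index 2!

Binary search finds 8 at index 2 after 3 comparisons. The search repeatedly halves the search space by comparing with the middle element.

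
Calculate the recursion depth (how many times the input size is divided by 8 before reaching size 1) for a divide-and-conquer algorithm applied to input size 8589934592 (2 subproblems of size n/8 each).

For divide and conquer with division factor 8:

Problem sizes at each level:
Level 0: 8589934592
Level 1: 1073741824
Level 2: 134217728
Level 3: 16777216
Level 4: 2097152
Level 5: 262144
Level 6: 32768
Level 7: 4096
Level 8: 512
Level 9: 64
Level 10: 8
Level 11: 1

The root is level 0 and the size-1 base case is level 11 (the tree spans levels 0 through 11, i.e. 12 levels counting the root), so the depth is the number of divisions: log_8(8589934592) = 11

The recursion tree depth is log_8(8589934592) = 11. At each level, the problem size is divided by 8, so it takes 11 divisions to reduce to a base case of size 1. The algorithm makes 2 recursive calls at each level.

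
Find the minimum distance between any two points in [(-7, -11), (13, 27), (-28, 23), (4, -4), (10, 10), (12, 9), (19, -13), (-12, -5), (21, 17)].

Computing all pairwise distances among 9 points:

d((-7, -11), (13, 27)) = 42.9418
d((-7, -11), (-28, 23)) = 39.9625
d((-7, -11), (4, -4)) = 13.0384
d((-7, -11), (10, 10)) = 27.0185
d((-7, -11), (12, 9)) = 27.5862
d((-7, -11), (19, -13)) = 26.0768
d((-7, -11), (-12, -5)) = 7.8102
d((-7, -11), (21, 17)) = 39.598
d((13, 27), (-28, 23)) = 41.1947
d((13, 27), (4, -4)) = 32.28
d((13, 27), (10, 10)) = 17.2627
d((13, 27), (12, 9)) = 18.0278
d((13, 27), (19, -13)) = 40.4475
d((13, 27), (-12, -5)) = 40.6079
d((13, 27), (21, 17)) = 12.8062
d((-28, 23), (4, -4)) = 41.8688
d((-28, 23), (10, 10)) = 40.1622
d((-28, 23), (12, 9)) = 42.3792
d((-28, 23), (19, -13)) = 59.203
d((-28, 23), (-12, -5)) = 32.249
d((-28, 23), (21, 17)) = 49.366
d((4, -4), (10, 10)) = 15.2315
d((4, -4), (12, 9)) = 15.2643
d((4, -4), (19, -13)) = 17.4929
d((4, -4), (-12, -5)) = 16.0312
d((4, -4), (21, 17)) = 27.0185
d((10, 10), (12, 9)) = 2.2361 <-- minimum
d((10, 10), (19, -13)) = 24.6982
d((10, 10), (-12, -5)) = 26.6271
d((10, 10), (21, 17)) = 13.0384
d((12, 9), (19, -13)) = 23.0868
d((12, 9), (-12, -5)) = 27.7849
d((12, 9), (21, 17)) = 12.0416
d((19, -13), (-12, -5)) = 32.0156
d((19, -13), (21, 17)) = 30.0666
d((-12, -5), (21, 17)) = 39.6611

Closest pair: (10, 10) and (12, 9) with distance 2.2361

The closest pair is (10, 10) and (12, 9) with Euclidean distance 2.2361. For 9 points, brute-force pairwise comparison is shown above. For large n, the divide-and-conquer algorithm (sort by x, recurse on halves, check the dividing strip) achieves O(n log n).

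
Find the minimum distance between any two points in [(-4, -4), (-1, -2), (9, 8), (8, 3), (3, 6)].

Computing all pairwise distances among 5 points:

d((-4, -4), (-1, -2)) = 3.6056 <-- minimum
d((-4, -4), (9, 8)) = 17.6918
d((-4, -4), (8, 3)) = 13.8924
d((-4, -4), (3, 6)) = 12.2066
d((-1, -2), (9, 8)) = 14.1421
d((-1, -2), (8, 3)) = 10.2956
d((-1, -2), (3, 6)) = 8.9443
d((9, 8), (8, 3)) = 5.099
d((9, 8), (3, 6)) = 6.3246
d((8, 3), (3, 6)) = 5.831

Closest pair: (-4, -4) and (-1, -2) with distance 3.6056

The closest pair is (-4, -4) and (-1, -2) with Euclidean distance 3.6056. For 5 points, brute-force pairwise comparison is shown above. For large n, the divide-and-conquer algorithm (sort by x, recurse on halves, check the dividing strip) achieves O(n log n).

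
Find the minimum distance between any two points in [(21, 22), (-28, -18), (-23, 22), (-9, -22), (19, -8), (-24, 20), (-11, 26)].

Computing all pairwise distances among 7 points:

d((21, 22), (-28, -18)) = 63.2535
d((21, 22), (-23, 22)) = 44.0
d((21, 22), (-9, -22)) = 53.2541
d((21, 22), (19, -8)) = 30.0666
d((21, 22), (-24, 20)) = 45.0444
d((21, 22), (-11, 26)) = 32.249
d((-28, -18), (-23, 22)) = 40.3113
d((-28, -18), (-9, -22)) = 19.4165
d((-28, -18), (19, -8)) = 48.0521
d((-28, -18), (-24, 20)) = 38.2099
d((-28, -18), (-11, 26)) = 47.1699
d((-23, 22), (-9, -22)) = 46.1736
d((-23, 22), (19, -8)) = 51.614
d((-23, 22), (-24, 20)) = 2.2361 <-- minimum
d((-23, 22), (-11, 26)) = 12.6491
d((-9, -22), (19, -8)) = 31.305
d((-9, -22), (-24, 20)) = 44.5982
d((-9, -22), (-11, 26)) = 48.0416
d((19, -8), (-24, 20)) = 51.3128
d((19, -8), (-11, 26)) = 45.3431
d((-24, 20), (-11, 26)) = 14.3178

Closest pair: (-23, 22) and (-24, 20) with distance 2.2361

The closest pair is (-23, 22) and (-24, 20) with Euclidean distance 2.2361. For 7 points, brute-force pairwise comparison is shown above. For large n, the divide-and-conquer algorithm (sort by x, recurse on halves, check the dividing strip) achieves O(n log n).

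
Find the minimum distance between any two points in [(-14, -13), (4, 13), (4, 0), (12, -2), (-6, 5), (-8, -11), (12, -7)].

Computing all pairwise distances among 7 points:

d((-14, -13), (4, 13)) = 31.6228
d((-14, -13), (4, 0)) = 22.2036
d((-14, -13), (12, -2)) = 28.2312
d((-14, -13), (-6, 5)) = 19.6977
d((-14, -13), (-8, -11)) = 6.3246
d((-14, -13), (12, -7)) = 26.6833
d((4, 13), (4, 0)) = 13.0
d((4, 13), (12, -2)) = 17.0
d((4, 13), (-6, 5)) = 12.8062
d((4, 13), (-8, -11)) = 26.8328
d((4, 13), (12, -7)) = 21.5407
d((4, 0), (12, -2)) = 8.2462
d((4, 0), (-6, 5)) = 11.1803
d((4, 0), (-8, -11)) = 16.2788
d((4, 0), (12, -7)) = 10.6301
d((12, -2), (-6, 5)) = 19.3132
d((12, -2), (-8, -11)) = 21.9317
d((12, -2), (12, -7)) = 5.0 <-- minimum
d((-6, 5), (-8, -11)) = 16.1245
d((-6, 5), (12, -7)) = 21.6333
d((-8, -11), (12, -7)) = 20.3961

Closest pair: (12, -2) and (12, -7) with distance 5.0

The closest pair is (12, -2) and (12, -7) with Euclidean distance 5.0. For 7 points, brute-force pairwise comparison is shown above. For large n, the divide-and-conquer algorithm (sort by x, recurse on halves, check the dividing strip) achieves O(n log n).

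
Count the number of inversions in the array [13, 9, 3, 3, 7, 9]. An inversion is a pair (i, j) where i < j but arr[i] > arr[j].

Finding inversions in [13, 9, 3, 3, 7, 9]:

(0, 1): arr[0]=13 > arr[1]=9
(0, 2): arr[0]=13 > arr[2]=3
(0, 3): arr[0]=13 > arr[3]=3
(0, 4): arr[0]=13 > arr[4]=7
(0, 5): arr[0]=13 > arr[5]=9
(1, 2): arr[1]=9 > arr[2]=3
(1, 3): arr[1]=9 > arr[3]=3
(1, 4): arr[1]=9 > arr[4]=7

Total inversions: 8

The array has 8 inversion(s): (0,1), (0,2), (0,3), (0,4), (0,5), (1,2), (1,3), (1,4). Each pair (i,j) satisfies i < j and arr[i] > arr[j].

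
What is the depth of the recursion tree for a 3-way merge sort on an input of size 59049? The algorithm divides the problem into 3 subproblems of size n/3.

For divide and conquer with division factor 3:

Problem sizes at each level:
Level 0: 59049
Level 1: 19683
Level 2: 6561
Level 3: 2187
Level 4: 729
Level 5: 243
Level 6: 81
Level 7: 27
Level 8: 9
Level 9: 3
Level 10: 1

The root is level 0 and the size-1 base case is level 10 (the tree spans levels 0 through 10, i.e. 11 levels counting the root), so the depth is the number of divisions: log_3(59049) = 10

The recursion tree depth is log_3(59049) = 10. At each level, the problem size is divided by 3, so it takes 10 divisions to reduce to a base case of size 1. The algorithm makes 3 recursive calls at each level.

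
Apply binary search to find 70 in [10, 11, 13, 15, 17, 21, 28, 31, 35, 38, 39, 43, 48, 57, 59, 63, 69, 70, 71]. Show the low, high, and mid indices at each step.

Binary search for 70 in [10, 11, 13, 15, 17, 21, 28, 31, 35, 38, 39, 43, 48, 57, 59, 63, 69, 70, 71]:

lo=0, hi=18, mid=9, arr[mid]=38 -> 38 < 70, search right half
lo=10, hi=18, mid=14, arr[mid]=59 -> 59 < 70, search right half
lo=15, hi=18, mid=16, arr[mid]=69 -> 69 < 70, search right half
lo=17, hi=18, mid=17, arr[mid]=70 -> Found target at index 17!

Binary search finds 70 at index 17 after 4 comparisons. The search repeatedly halves the search space by comparing with the middle element.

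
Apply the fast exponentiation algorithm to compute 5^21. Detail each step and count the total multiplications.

Computing 5^21 by squaring (build up from 5^1; each line after the first costs one multiplication):

5^1 = 5
5^2 = (5^1)^2 = 5^2 = 25
5^4 = (5^2)^2 = 25^2 = 625
5^5 = 5 * 5^4 = 5 * 625 = 3125
5^10 = (5^5)^2 = 3125^2 = 9765625
5^20 = (5^10)^2 = 9765625^2 = 95367431640625
5^21 = 5 * 5^20 = 5 * 95367431640625 = 476837158203125

Result: 476837158203125
Multiplications needed: 6 (6 lines after 5^1)

5^21 = 476837158203125. Using exponentiation by squaring, this requires 6 multiplications. The key idea: if the exponent is even, square the half-power; if odd, multiply by the base once.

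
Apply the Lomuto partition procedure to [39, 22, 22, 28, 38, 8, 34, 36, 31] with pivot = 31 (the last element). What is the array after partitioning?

Lomuto partition with pivot = 31:

Initial array: [39, 22, 22, 28, 38, 8, 34, 36, 31]

arr[0]=39 > 31: no swap
arr[1]=22 <= 31: swap with position 0, array becomes [22, 39, 22, 28, 38, 8, 34, 36, 31]
arr[2]=22 <= 31: swap with position 1, array becomes [22, 22, 39, 28, 38, 8, 34, 36, 31]
arr[3]=28 <= 31: swap with position 2, array becomes [22, 22, 28, 39, 38, 8, 34, 36, 31]
arr[4]=38 > 31: no swap
arr[5]=8 <= 31: swap with position 3, array becomes [22, 22, 28, 8, 38, 39, 34, 36, 31]
arr[6]=34 > 31: no swap
arr[7]=36 > 31: no swap

Place pivot at position 4: [22, 22, 28, 8, 31, 39, 34, 36, 38]
Pivot position: 4

After partitioning with pivot 31, the array becomes [22, 22, 28, 8, 31, 39, 34, 36, 38]. The pivot is placed at index 4. All elements to the left of the pivot are <= 31, and all elements to the right are > 31.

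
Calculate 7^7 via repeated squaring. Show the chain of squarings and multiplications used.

Computing 7^7 by squaring (build up from 7^1; each line after the first costs one multiplication):

7^1 = 7
7^2 = (7^1)^2 = 7^2 = 49
7^3 = 7 * 7^2 = 7 * 49 = 343
7^6 = (7^3)^2 = 343^2 = 117649
7^7 = 7 * 7^6 = 7 * 117649 = 823543

Result: 823543
Multiplications needed: 4 (4 lines after 7^1)

7^7 = 823543. Using exponentiation by squaring, this requires 4 multiplications. The key idea: if the exponent is even, square the half-power; if odd, multiply by the base once.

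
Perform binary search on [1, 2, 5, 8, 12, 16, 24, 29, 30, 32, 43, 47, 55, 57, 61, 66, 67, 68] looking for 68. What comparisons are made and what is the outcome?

Binary search for 68 in [1, 2, 5, 8, 12, 16, 24, 29, 30, 32, 43, 47, 55, 57, 61, 66, 67, 68]:

lo=0, hi=17, mid=8, arr[mid]=30 -> 30 < 68, search right half
lo=9, hi=17, mid=13, arr[mid]=57 -> 57 < 68, search right half
lo=14, hi=17, mid=15, arr[mid]=66 -> 66 < 68, search right half
lo=16, hi=17, mid=16, arr[mid]=67 -> 67 < 68, search right half
lo=17, hi=17, mid=17, arr[mid]=68 -> Found target at index 17!

Binary search finds 68 at index 17 after 5 comparisons. The search repeatedly halves the search space by comparing with the middle element.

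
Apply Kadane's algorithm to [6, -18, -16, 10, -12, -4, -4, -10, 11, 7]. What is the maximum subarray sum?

Using Kadane's algorithm on [6, -18, -16, 10, -12, -4, -4, -10, 11, 7]:

Scanning through the array:
Position 1 (value -18): max_ending_here = -12, max_so_far = 6
Position 2 (value -16): max_ending_here = -16, max_so_far = 6
Position 3 (value 10): max_ending_here = 10, max_so_far = 10
Position 4 (value -12): max_ending_here = -2, max_so_far = 10
Position 5 (value -4): max_ending_here = -4, max_so_far = 10
Position 6 (value -4): max_ending_here = -4, max_so_far = 10
Position 7 (value -10): max_ending_here = -10, max_so_far = 10
Position 8 (value 11): max_ending_here = 11, max_so_far = 11
Position 9 (value 7): max_ending_here = 18, max_so_far = 18

Maximum subarray: [11, 7]
Maximum sum: 18

The maximum subarray is [11, 7] with sum 18. This subarray runs from index 8 to index 9.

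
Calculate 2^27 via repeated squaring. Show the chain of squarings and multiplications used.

Computing 2^27 by squaring (build up from 2^1; each line after the first costs one multiplication):

2^1 = 2
2^2 = (2^1)^2 = 2^2 = 4
2^3 = 2 * 2^2 = 2 * 4 = 8
2^6 = (2^3)^2 = 8^2 = 64
2^12 = (2^6)^2 = 64^2 = 4096
2^13 = 2 * 2^12 = 2 * 4096 = 8192
2^26 = (2^13)^2 = 8192^2 = 67108864
2^27 = 2 * 2^26 = 2 * 67108864 = 134217728

Result: 134217728
Multiplications needed: 7 (7 lines after 2^1)

2^27 = 134217728. Using exponentiation by squaring, this requires 7 multiplications. The key idea: if the exponent is even, square the half-power; if odd, multiply by the base once.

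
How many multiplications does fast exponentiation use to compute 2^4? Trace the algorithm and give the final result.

Computing 2^4 by squaring (build up from 2^1; each line after the first costs one multiplication):

2^1 = 2
2^2 = (2^1)^2 = 2^2 = 4
2^4 = (2^2)^2 = 4^2 = 16

Result: 16
Multiplications needed: 2 (2 lines after 2^1)

2^4 = 16. Using exponentiation by squaring, this requires 2 multiplications. The key idea: if the exponent is even, square the half-power; if odd, multiply by the base once.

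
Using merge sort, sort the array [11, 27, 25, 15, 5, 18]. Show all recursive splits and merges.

Merge sort trace:

Split: [11, 27, 25, 15, 5, 18] -> [11, 27, 25] and [15, 5, 18]
  Split: [11, 27, 25] -> [11] and [27, 25]
    Split: [27, 25] -> [27] and [25]
    Merge: [27] + [25] -> [25, 27]
  Merge: [11] + [25, 27] -> [11, 25, 27]
  Split: [15, 5, 18] -> [15] and [5, 18]
    Split: [5, 18] -> [5] and [18]
    Merge: [5] + [18] -> [5, 18]
  Merge: [15] + [5, 18] -> [5, 15, 18]
Merge: [11, 25, 27] + [5, 15, 18] -> [5, 11, 15, 18, 25, 27]

Final sorted array: [5, 11, 15, 18, 25, 27]

The merge sort proceeds by recursively splitting the array and merging sorted halves.
After all merges, the sorted array is [5, 11, 15, 18, 25, 27].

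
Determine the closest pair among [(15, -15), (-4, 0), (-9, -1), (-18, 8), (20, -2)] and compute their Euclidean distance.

Computing all pairwise distances among 5 points:

d((15, -15), (-4, 0)) = 24.2074
d((15, -15), (-9, -1)) = 27.7849
d((15, -15), (-18, 8)) = 40.2244
d((15, -15), (20, -2)) = 13.9284
d((-4, 0), (-9, -1)) = 5.099 <-- minimum
d((-4, 0), (-18, 8)) = 16.1245
d((-4, 0), (20, -2)) = 24.0832
d((-9, -1), (-18, 8)) = 12.7279
d((-9, -1), (20, -2)) = 29.0172
d((-18, 8), (20, -2)) = 39.2938

Closest pair: (-4, 0) and (-9, -1) with distance 5.099

The closest pair is (-4, 0) and (-9, -1) with Euclidean distance 5.099. For 5 points, brute-force pairwise comparison is shown above. For large n, the divide-and-conquer algorithm (sort by x, recurse on halves, check the dividing strip) achieves O(n log n).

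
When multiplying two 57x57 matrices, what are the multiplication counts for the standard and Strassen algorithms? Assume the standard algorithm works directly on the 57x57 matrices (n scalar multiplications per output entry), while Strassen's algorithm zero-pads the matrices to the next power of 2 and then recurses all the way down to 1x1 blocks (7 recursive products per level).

Matrix multiplication for 57x57 matrices:

Strassen's algorithm requires power-of-2 dimensions. Pad 57x57 to 64x64 (next power of 2).

Standard algorithm: 57^3 = 185193 multiplications
Strassen's algorithm: 7^(log2(64)) = 7^6 = 117649 multiplications
Savings: 185193 - 117649 = 67544 multiplications

Standard: 185193 multiplications (57^3). Strassen: 117649 multiplications (7^6, after padding to 64x64). Strassen reduces 8 recursive multiplications to 7 at each level.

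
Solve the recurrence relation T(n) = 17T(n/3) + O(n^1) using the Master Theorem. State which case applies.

Master Theorem for T(n) = 17T(n/3) + O(n^1):

a = 17, b = 3, c = 1
log_b(a) = log_3(17) = 2.5789

Case 1: c = 1 < log_3(17) = 2.5789
T(n) = O(n^(log_3 17))

For T(n) = 17T(n/3) + O(n^1): log_3(17) = 2.5789. This is Case 1 of the Master Theorem (c < log_b(a), work dominated by leaves), giving O(n^(log_3 17)).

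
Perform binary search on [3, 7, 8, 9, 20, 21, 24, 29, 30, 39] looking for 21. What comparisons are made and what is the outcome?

Binary search for 21 in [3, 7, 8, 9, 20, 21, 24, 29, 30, 39]:

lo=0, hi=9, mid=4, arr[mid]=20 -> 20 < 21, search right half
lo=5, hi=9, mid=7, arr[mid]=29 -> 29 > 21, search left half
lo=5, hi=6, mid=5, arr[mid]=21 -> Found target at index 5!

Binary search finds 21 at index 5 after 3 comparisons. The search repeatedly halves the search space by comparing with the middle element.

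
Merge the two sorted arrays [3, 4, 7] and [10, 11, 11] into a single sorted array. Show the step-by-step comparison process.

Merging process:

Compare 3 vs 10: take 3 from left. Merged: [3]
Compare 4 vs 10: take 4 from left. Merged: [3, 4]
Compare 7 vs 10: take 7 from left. Merged: [3, 4, 7]
Append remaining from right: [10, 11, 11]. Merged: [3, 4, 7, 10, 11, 11]

Final merged array: [3, 4, 7, 10, 11, 11]
Total comparisons: 3

The merged array is [3, 4, 7, 10, 11, 11], requiring 3 comparisons. The merge step runs in O(n) time where n is the total number of elements.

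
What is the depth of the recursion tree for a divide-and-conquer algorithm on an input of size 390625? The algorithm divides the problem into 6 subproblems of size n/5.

For divide and conquer with division factor 5:

Problem sizes at each level:
Level 0: 390625
Level 1: 78125
Level 2: 15625
Level 3: 3125
Level 4: 625
Level 5: 125
Level 6: 25
Level 7: 5
Level 8: 1

The root is level 0 and the size-1 base case is level 8 (the tree spans levels 0 through 8, i.e. 9 levels counting the root), so the depth is the number of divisions: log_5(390625) = 8

The recursion tree depth is log_5(390625) = 8. At each level, the problem size is divided by 5, so it takes 8 divisions to reduce to a base case of size 1. The algorithm makes 6 recursive calls at each level.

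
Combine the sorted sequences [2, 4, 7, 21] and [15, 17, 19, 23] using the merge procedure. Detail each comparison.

Merging process:

Compare 2 vs 15: take 2 from left. Merged: [2]
Compare 4 vs 15: take 4 from left. Merged: [2, 4]
Compare 7 vs 15: take 7 from left. Merged: [2, 4, 7]
Compare 21 vs 15: take 15 from right. Merged: [2, 4, 7, 15]
Compare 21 vs 17: take 17 from right. Merged: [2, 4, 7, 15, 17]
Compare 21 vs 19: take 19 from right. Merged: [2, 4, 7, 15, 17, 19]
Compare 21 vs 23: take 21 from left. Merged: [2, 4, 7, 15, 17, 19, 21]
Append remaining from right: [23]. Merged: [2, 4, 7, 15, 17, 19, 21, 23]

Final merged array: [2, 4, 7, 15, 17, 19, 21, 23]
Total comparisons: 7

The merged array is [2, 4, 7, 15, 17, 19, 21, 23], requiring 7 comparisons. The merge step runs in O(n) time where n is the total number of elements.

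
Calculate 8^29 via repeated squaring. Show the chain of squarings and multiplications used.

Computing 8^29 by squaring (build up from 8^1; each line after the first costs one multiplication):

8^1 = 8
8^2 = (8^1)^2 = 8^2 = 64
8^3 = 8 * 8^2 = 8 * 64 = 512
8^6 = (8^3)^2 = 512^2 = 262144
8^7 = 8 * 8^6 = 8 * 262144 = 2097152
8^14 = (8^7)^2 = 2097152^2 = 4398046511104
8^28 = (8^14)^2 = 4398046511104^2 = 19342813113834066795298816
8^29 = 8 * 8^28 = 8 * 19342813113834066795298816 = 154742504910672534362390528

Result: 154742504910672534362390528
Multiplications needed: 7 (7 lines after 8^1)

8^29 = 154742504910672534362390528. Using exponentiation by squaring, this requires 7 multiplications. The key idea: if the exponent is even, square the half-power; if odd, multiply by the base once.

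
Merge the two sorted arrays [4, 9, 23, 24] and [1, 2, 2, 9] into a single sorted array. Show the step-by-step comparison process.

Merging process:

Compare 4 vs 1: take 1 from right. Merged: [1]
Compare 4 vs 2: take 2 from right. Merged: [1, 2]
Compare 4 vs 2: take 2 from right. Merged: [1, 2, 2]
Compare 4 vs 9: take 4 from left. Merged: [1, 2, 2, 4]
Compare 9 vs 9: take 9 from left. Merged: [1, 2, 2, 4, 9]
Compare 23 vs 9: take 9 from right. Merged: [1, 2, 2, 4, 9, 9]
Append remaining from left: [23, 24]. Merged: [1, 2, 2, 4, 9, 9, 23, 24]

Final merged array: [1, 2, 2, 4, 9, 9, 23, 24]
Total comparisons: 6

The merged array is [1, 2, 2, 4, 9, 9, 23, 24], requiring 6 comparisons. The merge step runs in O(n) time where n is the total number of elements.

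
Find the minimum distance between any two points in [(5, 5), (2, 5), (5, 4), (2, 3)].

Computing all pairwise distances among 4 points:

d((5, 5), (2, 5)) = 3.0
d((5, 5), (5, 4)) = 1.0 <-- minimum
d((5, 5), (2, 3)) = 3.6056
d((2, 5), (5, 4)) = 3.1623
d((2, 5), (2, 3)) = 2.0
d((5, 4), (2, 3)) = 3.1623

Closest pair: (5, 5) and (5, 4) with distance 1.0

The closest pair is (5, 5) and (5, 4) with Euclidean distance 1.0. For 4 points, brute-force pairwise comparison is shown above. For large n, the divide-and-conquer algorithm (sort by x, recurse on halves, check the dividing strip) achieves O(n log n).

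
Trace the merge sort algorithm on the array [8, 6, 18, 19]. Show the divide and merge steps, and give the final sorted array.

Merge sort trace:

Split: [8, 6, 18, 19] -> [8, 6] and [18, 19]
  Split: [8, 6] -> [8] and [6]
  Merge: [8] + [6] -> [6, 8]
  Split: [18, 19] -> [18] and [19]
  Merge: [18] + [19] -> [18, 19]
Merge: [6, 8] + [18, 19] -> [6, 8, 18, 19]

Final sorted array: [6, 8, 18, 19]

The merge sort proceeds by recursively splitting the array and merging sorted halves.
After all merges, the sorted array is [6, 8, 18, 19].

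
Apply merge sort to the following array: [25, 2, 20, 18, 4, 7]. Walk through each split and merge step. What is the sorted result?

Merge sort trace:

Split: [25, 2, 20, 18, 4, 7] -> [25, 2, 20] and [18, 4, 7]
  Split: [25, 2, 20] -> [25] and [2, 20]
    Split: [2, 20] -> [2] and [20]
    Merge: [2] + [20] -> [2, 20]
  Merge: [25] + [2, 20] -> [2, 20, 25]
  Split: [18, 4, 7] -> [18] and [4, 7]
    Split: [4, 7] -> [4] and [7]
    Merge: [4] + [7] -> [4, 7]
  Merge: [18] + [4, 7] -> [4, 7, 18]
Merge: [2, 20, 25] + [4, 7, 18] -> [2, 4, 7, 18, 20, 25]

Final sorted array: [2, 4, 7, 18, 20, 25]

The merge sort proceeds by recursively splitting the array and merging sorted halves.
After all merges, the sorted array is [2, 4, 7, 18, 20, 25].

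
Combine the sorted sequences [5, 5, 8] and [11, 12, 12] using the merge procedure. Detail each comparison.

Merging process:

Compare 5 vs 11: take 5 from left. Merged: [5]
Compare 5 vs 11: take 5 from left. Merged: [5, 5]
Compare 8 vs 11: take 8 from left. Merged: [5, 5, 8]
Append remaining from right: [11, 12, 12]. Merged: [5, 5, 8, 11, 12, 12]

Final merged array: [5, 5, 8, 11, 12, 12]
Total comparisons: 3

The merged array is [5, 5, 8, 11, 12, 12], requiring 3 comparisons. The merge step runs in O(n) time where n is the total number of elements.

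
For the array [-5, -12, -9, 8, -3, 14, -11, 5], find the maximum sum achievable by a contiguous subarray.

Using Kadane's algorithm on [-5, -12, -9, 8, -3, 14, -11, 5]:

Scanning through the array:
Position 1 (value -12): max_ending_here = -12, max_so_far = -5
Position 2 (value -9): max_ending_here = -9, max_so_far = -5
Position 3 (value 8): max_ending_here = 8, max_so_far = 8
Position 4 (value -3): max_ending_here = 5, max_so_far = 8
Position 5 (value 14): max_ending_here = 19, max_so_far = 19
Position 6 (value -11): max_ending_here = 8, max_so_far = 19
Position 7 (value 5): max_ending_here = 13, max_so_far = 19

Maximum subarray: [8, -3, 14]
Maximum sum: 19

The maximum subarray is [8, -3, 14] with sum 19. This subarray runs from index 3 to index 5.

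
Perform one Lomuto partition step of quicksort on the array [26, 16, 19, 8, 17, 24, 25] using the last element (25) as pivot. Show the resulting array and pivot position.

Lomuto partition with pivot = 25:

Initial array: [26, 16, 19, 8, 17, 24, 25]

arr[0]=26 > 25: no swap
arr[1]=16 <= 25: swap with position 0, array becomes [16, 26, 19, 8, 17, 24, 25]
arr[2]=19 <= 25: swap with position 1, array becomes [16, 19, 26, 8, 17, 24, 25]
arr[3]=8 <= 25: swap with position 2, array becomes [16, 19, 8, 26, 17, 24, 25]
arr[4]=17 <= 25: swap with position 3, array becomes [16, 19, 8, 17, 26, 24, 25]
arr[5]=24 <= 25: swap with position 4, array becomes [16, 19, 8, 17, 24, 26, 25]

Place pivot at position 5: [16, 19, 8, 17, 24, 25, 26]
Pivot position: 5

After partitioning with pivot 25, the array becomes [16, 19, 8, 17, 24, 25, 26]. The pivot is placed at index 5. All elements to the left of the pivot are <= 25, and all elements to the right are > 25.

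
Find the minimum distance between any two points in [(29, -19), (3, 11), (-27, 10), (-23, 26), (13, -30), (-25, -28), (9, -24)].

Computing all pairwise distances among 7 points:

d((29, -19), (3, 11)) = 39.6989
d((29, -19), (-27, 10)) = 63.0635
d((29, -19), (-23, 26)) = 68.7677
d((29, -19), (13, -30)) = 19.4165
d((29, -19), (-25, -28)) = 54.7449
d((29, -19), (9, -24)) = 20.6155
d((3, 11), (-27, 10)) = 30.0167
d((3, 11), (-23, 26)) = 30.0167
d((3, 11), (13, -30)) = 42.2019
d((3, 11), (-25, -28)) = 48.0104
d((3, 11), (9, -24)) = 35.5106
d((-27, 10), (-23, 26)) = 16.4924
d((-27, 10), (13, -30)) = 56.5685
d((-27, 10), (-25, -28)) = 38.0526
d((-27, 10), (9, -24)) = 49.5177
d((-23, 26), (13, -30)) = 66.5733
d((-23, 26), (-25, -28)) = 54.037
d((-23, 26), (9, -24)) = 59.3633
d((13, -30), (-25, -28)) = 38.0526
d((13, -30), (9, -24)) = 7.2111 <-- minimum
d((-25, -28), (9, -24)) = 34.2345

Closest pair: (13, -30) and (9, -24) with distance 7.2111

The closest pair is (13, -30) and (9, -24) with Euclidean distance 7.2111. For 7 points, brute-force pairwise comparison is shown above. For large n, the divide-and-conquer algorithm (sort by x, recurse on halves, check the dividing strip) achieves O(n log n).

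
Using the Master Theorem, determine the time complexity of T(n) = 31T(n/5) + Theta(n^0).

Master Theorem for T(n) = 31T(n/5) + O(n^0):

a = 31, b = 5, c = 0
log_b(a) = log_5(31) = 2.1337

Case 1: c = 0 < log_5(31) = 2.1337
T(n) = O(n^(log_5 31))

For T(n) = 31T(n/5) + O(n^0): log_5(31) = 2.1337. This is Case 1 of the Master Theorem (c < log_b(a), work dominated by leaves), giving O(n^(log_5 31)).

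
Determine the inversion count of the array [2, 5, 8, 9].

Finding inversions in [2, 5, 8, 9]:


Total inversions: 0

The array has 0 inversions. It is already sorted.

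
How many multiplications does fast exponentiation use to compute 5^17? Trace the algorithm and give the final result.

Computing 5^17 by squaring (build up from 5^1; each line after the first costs one multiplication):

5^1 = 5
5^2 = (5^1)^2 = 5^2 = 25
5^4 = (5^2)^2 = 25^2 = 625
5^8 = (5^4)^2 = 625^2 = 390625
5^16 = (5^8)^2 = 390625^2 = 152587890625
5^17 = 5 * 5^16 = 5 * 152587890625 = 762939453125

Result: 762939453125
Multiplications needed: 5 (5 lines after 5^1)

5^17 = 762939453125. Using exponentiation by squaring, this requires 5 multiplications. The key idea: if the exponent is even, square the half-power; if odd, multiply by the base once.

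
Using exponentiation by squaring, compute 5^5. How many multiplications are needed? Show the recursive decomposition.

Computing 5^5 by squaring (build up from 5^1; each line after the first costs one multiplication):

5^1 = 5
5^2 = (5^1)^2 = 5^2 = 25
5^4 = (5^2)^2 = 25^2 = 625
5^5 = 5 * 5^4 = 5 * 625 = 3125

Result: 3125
Multiplications needed: 3 (3 lines after 5^1)

5^5 = 3125. Using exponentiation by squaring, this requires 3 multiplications. The key idea: if the exponent is even, square the half-power; if odd, multiply by the base once.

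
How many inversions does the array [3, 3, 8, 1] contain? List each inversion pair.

Finding inversions in [3, 3, 8, 1]:

(0, 3): arr[0]=3 > arr[3]=1
(1, 3): arr[1]=3 > arr[3]=1
(2, 3): arr[2]=8 > arr[3]=1

Total inversions: 3

The array has 3 inversion(s): (0,3), (1,3), (2,3). Each pair (i,j) satisfies i < j and arr[i] > arr[j].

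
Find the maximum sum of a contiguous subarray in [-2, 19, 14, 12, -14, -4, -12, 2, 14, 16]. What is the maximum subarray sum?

Using Kadane's algorithm on [-2, 19, 14, 12, -14, -4, -12, 2, 14, 16]:

Scanning through the array:
Position 1 (value 19): max_ending_here = 19, max_so_far = 19
Position 2 (value 14): max_ending_here = 33, max_so_far = 33
Position 3 (value 12): max_ending_here = 45, max_so_far = 45
Position 4 (value -14): max_ending_here = 31, max_so_far = 45
Position 5 (value -4): max_ending_here = 27, max_so_far = 45
Position 6 (value -12): max_ending_here = 15, max_so_far = 45
Position 7 (value 2): max_ending_here = 17, max_so_far = 45
Position 8 (value 14): max_ending_here = 31, max_so_far = 45
Position 9 (value 16): max_ending_here = 47, max_so_far = 47

Maximum subarray: [19, 14, 12, -14, -4, -12, 2, 14, 16]
Maximum sum: 47

The maximum subarray is [19, 14, 12, -14, -4, -12, 2, 14, 16] with sum 47. This subarray runs from index 1 to index 9.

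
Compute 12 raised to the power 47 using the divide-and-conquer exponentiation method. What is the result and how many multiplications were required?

Computing 12^47 by squaring (build up from 12^1; each line after the first costs one multiplication):

12^1 = 12
12^2 = (12^1)^2 = 12^2 = 144
12^4 = (12^2)^2 = 144^2 = 20736
12^5 = 12 * 12^4 = 12 * 20736 = 248832
12^10 = (12^5)^2 = 248832^2 = 61917364224
12^11 = 12 * 12^10 = 12 * 61917364224 = 743008370688
12^22 = (12^11)^2 = 743008370688^2 = 552061438912436417593344
12^23 = 12 * 12^22 = 12 * 552061438912436417593344 = 6624737266949237011120128
12^46 = (12^23)^2 = 6624737266949237011120128^2 = 43887143856106046360568987631860370008329246736384
12^47 = 12 * 12^46 = 12 * 43887143856106046360568987631860370008329246736384 = 526645726273272556326827851582324440099950960836608

Result: 526645726273272556326827851582324440099950960836608
Multiplications needed: 9 (9 lines after 12^1)

12^47 = 526645726273272556326827851582324440099950960836608. Using exponentiation by squaring, this requires 9 multiplications. The key idea: if the exponent is even, square the half-power; if odd, multiply by the base once.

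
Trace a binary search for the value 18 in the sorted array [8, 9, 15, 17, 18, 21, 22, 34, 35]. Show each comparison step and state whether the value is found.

Binary search for 18 in [8, 9, 15, 17, 18, 21, 22, 34, 35]:

lo=0, hi=8, mid=4, arr[mid]=18 -> Found target at index 4!

Binary search finds 18 at index 4 after 1 comparisons. The search repeatedly halves the search space by comparing with the middle element.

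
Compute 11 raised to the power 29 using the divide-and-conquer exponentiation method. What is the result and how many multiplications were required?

Computing 11^29 by squaring (build up from 11^1; each line after the first costs one multiplication):

11^1 = 11
11^2 = (11^1)^2 = 11^2 = 121
11^3 = 11 * 11^2 = 11 * 121 = 1331
11^6 = (11^3)^2 = 1331^2 = 1771561
11^7 = 11 * 11^6 = 11 * 1771561 = 19487171
11^14 = (11^7)^2 = 19487171^2 = 379749833583241
11^28 = (11^14)^2 = 379749833583241^2 = 144209936106499234037676064081
11^29 = 11 * 11^28 = 11 * 144209936106499234037676064081 = 1586309297171491574414436704891

Result: 1586309297171491574414436704891
Multiplications needed: 7 (7 lines after 11^1)

11^29 = 1586309297171491574414436704891. Using exponentiation by squaring, this requires 7 multiplications. The key idea: if the exponent is even, square the half-power; if odd, multiply by the base once.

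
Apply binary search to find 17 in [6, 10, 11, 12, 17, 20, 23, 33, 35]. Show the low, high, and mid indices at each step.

Binary search for 17 in [6, 10, 11, 12, 17, 20, 23, 33, 35]:

lo=0, hi=8, mid=4, arr[mid]=17 -> Found target at index 4!

Binary search finds 17 at index 4 after 1 comparisons. The search repeatedly halves the search space by comparing with the middle element.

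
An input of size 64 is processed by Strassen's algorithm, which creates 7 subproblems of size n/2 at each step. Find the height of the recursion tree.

For divide and conquer with division factor 2:

Problem sizes at each level:
Level 0: 64
Level 1: 32
Level 2: 16
Level 3: 8
Level 4: 4
Level 5: 2
Level 6: 1

The root is level 0 and the size-1 base case is level 6 (the tree spans levels 0 through 6, i.e. 7 levels counting the root), so the depth is the number of divisions: log_2(64) = 6

The recursion tree depth is log_2(64) = 6. At each level, the problem size is divided by 2, so it takes 6 divisions to reduce to a base case of size 1. The algorithm makes 7 recursive calls at each level.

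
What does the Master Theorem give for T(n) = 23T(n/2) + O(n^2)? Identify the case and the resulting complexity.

Master Theorem for T(n) = 23T(n/2) + O(n^2):

a = 23, b = 2, c = 2
log_b(a) = log_2(23) = 4.5236

Case 1: c = 2 < log_2(23) = 4.5236
T(n) = O(n^(log_2 23))

For T(n) = 23T(n/2) + O(n^2): log_2(23) = 4.5236. This is Case 1 of the Master Theorem (c < log_b(a), work dominated by leaves), giving O(n^(log_2 23)).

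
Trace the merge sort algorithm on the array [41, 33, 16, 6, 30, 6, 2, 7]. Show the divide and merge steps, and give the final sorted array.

Merge sort trace:

Split: [41, 33, 16, 6, 30, 6, 2, 7] -> [41, 33, 16, 6] and [30, 6, 2, 7]
  Split: [41, 33, 16, 6] -> [41, 33] and [16, 6]
    Split: [41, 33] -> [41] and [33]
    Merge: [41] + [33] -> [33, 41]
    Split: [16, 6] -> [16] and [6]
    Merge: [16] + [6] -> [6, 16]
  Merge: [33, 41] + [6, 16] -> [6, 16, 33, 41]
  Split: [30, 6, 2, 7] -> [30, 6] and [2, 7]
    Split: [30, 6] -> [30] and [6]
    Merge: [30] + [6] -> [6, 30]
    Split: [2, 7] -> [2] and [7]
    Merge: [2] + [7] -> [2, 7]
  Merge: [6, 30] + [2, 7] -> [2, 6, 7, 30]
Merge: [6, 16, 33, 41] + [2, 6, 7, 30] -> [2, 6, 6, 7, 16, 30, 33, 41]

Final sorted array: [2, 6, 6, 7, 16, 30, 33, 41]

The merge sort proceeds by recursively splitting the array and merging sorted halves.
After all merges, the sorted array is [2, 6, 6, 7, 16, 30, 33, 41].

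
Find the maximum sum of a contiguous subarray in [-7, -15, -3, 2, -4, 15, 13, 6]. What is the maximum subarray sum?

Using Kadane's algorithm on [-7, -15, -3, 2, -4, 15, 13, 6]:

Scanning through the array:
Position 1 (value -15): max_ending_here = -15, max_so_far = -7
Position 2 (value -3): max_ending_here = -3, max_so_far = -3
Position 3 (value 2): max_ending_here = 2, max_so_far = 2
Position 4 (value -4): max_ending_here = -2, max_so_far = 2
Position 5 (value 15): max_ending_here = 15, max_so_far = 15
Position 6 (value 13): max_ending_here = 28, max_so_far = 28
Position 7 (value 6): max_ending_here = 34, max_so_far = 34

Maximum subarray: [15, 13, 6]
Maximum sum: 34

The maximum subarray is [15, 13, 6] with sum 34. This subarray runs from index 5 to index 7.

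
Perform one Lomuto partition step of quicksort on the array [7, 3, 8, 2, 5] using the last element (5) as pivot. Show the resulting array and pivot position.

Lomuto partition with pivot = 5:

Initial array: [7, 3, 8, 2, 5]

arr[0]=7 > 5: no swap
arr[1]=3 <= 5: swap with position 0, array becomes [3, 7, 8, 2, 5]
arr[2]=8 > 5: no swap
arr[3]=2 <= 5: swap with position 1, array becomes [3, 2, 8, 7, 5]

Place pivot at position 2: [3, 2, 5, 7, 8]
Pivot position: 2

After partitioning with pivot 5, the array becomes [3, 2, 5, 7, 8]. The pivot is placed at index 2. All elements to the left of the pivot are <= 5, and all elements to the right are > 5.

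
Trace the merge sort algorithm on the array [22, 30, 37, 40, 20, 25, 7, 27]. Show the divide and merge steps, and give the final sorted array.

Merge sort trace:

Split: [22, 30, 37, 40, 20, 25, 7, 27] -> [22, 30, 37, 40] and [20, 25, 7, 27]
  Split: [22, 30, 37, 40] -> [22, 30] and [37, 40]
    Split: [22, 30] -> [22] and [30]
    Merge: [22] + [30] -> [22, 30]
    Split: [37, 40] -> [37] and [40]
    Merge: [37] + [40] -> [37, 40]
  Merge: [22, 30] + [37, 40] -> [22, 30, 37, 40]
  Split: [20, 25, 7, 27] -> [20, 25] and [7, 27]
    Split: [20, 25] -> [20] and [25]
    Merge: [20] + [25] -> [20, 25]
    Split: [7, 27] -> [7] and [27]
    Merge: [7] + [27] -> [7, 27]
  Merge: [20, 25] + [7, 27] -> [7, 20, 25, 27]
Merge: [22, 30, 37, 40] + [7, 20, 25, 27] -> [7, 20, 22, 25, 27, 30, 37, 40]

Final sorted array: [7, 20, 22, 25, 27, 30, 37, 40]

The merge sort proceeds by recursively splitting the array and merging sorted halves.
After all merges, the sorted array is [7, 20, 22, 25, 27, 30, 37, 40].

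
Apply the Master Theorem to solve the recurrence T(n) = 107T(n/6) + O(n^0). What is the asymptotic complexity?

Master Theorem for T(n) = 107T(n/6) + O(n^0):

a = 107, b = 6, c = 0
log_b(a) = log_6(107) = 2.6080

Case 1: c = 0 < log_6(107) = 2.6080
T(n) = O(n^(log_6 107))

For T(n) = 107T(n/6) + O(n^0): log_6(107) = 2.6080. This is Case 1 of the Master Theorem (c < log_b(a), work dominated by leaves), giving O(n^(log_6 107)).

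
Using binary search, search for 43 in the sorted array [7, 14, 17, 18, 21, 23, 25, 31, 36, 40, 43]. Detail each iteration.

Binary search for 43 in [7, 14, 17, 18, 21, 23, 25, 31, 36, 40, 43]:

lo=0, hi=10, mid=5, arr[mid]=23 -> 23 < 43, search right half
lo=6, hi=10, mid=8, arr[mid]=36 -> 36 < 43, search right half
lo=9, hi=10, mid=9, arr[mid]=40 -> 40 < 43, search right half
lo=10, hi=10, mid=10, arr[mid]=43 -> Found target at index 10!

Binary search finds 43 at index 10 after 4 comparisons. The search repeatedly halves the search space by comparing with the middle element.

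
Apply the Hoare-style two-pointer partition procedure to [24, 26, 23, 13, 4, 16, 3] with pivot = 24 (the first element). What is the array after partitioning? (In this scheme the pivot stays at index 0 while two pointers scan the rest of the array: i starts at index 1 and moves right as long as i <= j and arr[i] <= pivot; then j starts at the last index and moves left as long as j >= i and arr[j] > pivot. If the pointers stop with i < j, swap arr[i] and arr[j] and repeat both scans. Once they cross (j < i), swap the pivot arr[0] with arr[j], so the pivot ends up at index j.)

Hoare-style two-pointer partition with pivot = 24:

Initial array: [24, 26, 23, 13, 4, 16, 3]

Pointers start at i = 1, j = 6.
i stops at index 1 (arr[1]=26 > 24), j stops at index 6 (arr[6]=3 <= 24): swap arr[1] and arr[6], array becomes [24, 3, 23, 13, 4, 16, 26]
i ends at 6, j ends at 5: the pointers have crossed (j < i), so scanning stops.

Swap pivot arr[0] with arr[5] to place pivot at position 5: [16, 3, 23, 13, 4, 24, 26]
Pivot position: 5

After partitioning with pivot 24, the array becomes [16, 3, 23, 13, 4, 24, 26]. The pivot is placed at index 5. All elements to the left of the pivot are <= 24, and all elements to the right are > 24.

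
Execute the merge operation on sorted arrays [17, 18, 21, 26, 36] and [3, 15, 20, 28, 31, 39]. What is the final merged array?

Merging process:

Compare 17 vs 3: take 3 from right. Merged: [3]
Compare 17 vs 15: take 15 from right. Merged: [3, 15]
Compare 17 vs 20: take 17 from left. Merged: [3, 15, 17]
Compare 18 vs 20: take 18 from left. Merged: [3, 15, 17, 18]
Compare 21 vs 20: take 20 from right. Merged: [3, 15, 17, 18, 20]
Compare 21 vs 28: take 21 from left. Merged: [3, 15, 17, 18, 20, 21]
Compare 26 vs 28: take 26 from left. Merged: [3, 15, 17, 18, 20, 21, 26]
Compare 36 vs 28: take 28 from right. Merged: [3, 15, 17, 18, 20, 21, 26, 28]
Compare 36 vs 31: take 31 from right. Merged: [3, 15, 17, 18, 20, 21, 26, 28, 31]
Compare 36 vs 39: take 36 from left. Merged: [3, 15, 17, 18, 20, 21, 26, 28, 31, 36]
Append remaining from right: [39]. Merged: [3, 15, 17, 18, 20, 21, 26, 28, 31, 36, 39]

Final merged array: [3, 15, 17, 18, 20, 21, 26, 28, 31, 36, 39]
Total comparisons: 10

The merged array is [3, 15, 17, 18, 20, 21, 26, 28, 31, 36, 39], requiring 10 comparisons. The merge step runs in O(n) time where n is the total number of elements.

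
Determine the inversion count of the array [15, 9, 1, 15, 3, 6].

Finding inversions in [15, 9, 1, 15, 3, 6]:

(0, 1): arr[0]=15 > arr[1]=9
(0, 2): arr[0]=15 > arr[2]=1
(0, 4): arr[0]=15 > arr[4]=3
(0, 5): arr[0]=15 > arr[5]=6
(1, 2): arr[1]=9 > arr[2]=1
(1, 4): arr[1]=9 > arr[4]=3
(1, 5): arr[1]=9 > arr[5]=6
(3, 4): arr[3]=15 > arr[4]=3
(3, 5): arr[3]=15 > arr[5]=6

Total inversions: 9

The array has 9 inversion(s): (0,1), (0,2), (0,4), (0,5), (1,2), (1,4), (1,5), (3,4), (3,5). Each pair (i,j) satisfies i < j and arr[i] > arr[j].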